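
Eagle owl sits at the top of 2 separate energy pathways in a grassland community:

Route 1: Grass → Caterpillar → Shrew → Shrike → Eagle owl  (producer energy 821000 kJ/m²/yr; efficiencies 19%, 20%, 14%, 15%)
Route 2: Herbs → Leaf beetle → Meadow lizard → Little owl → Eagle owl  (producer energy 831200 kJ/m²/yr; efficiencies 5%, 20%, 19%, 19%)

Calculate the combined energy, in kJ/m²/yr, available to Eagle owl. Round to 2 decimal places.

Route 1: 821000 × 0.19 × 0.2 × 0.14 × 0.15 = 655.158 kJ/m²/yr
Route 2: 831200 × 0.05 × 0.2 × 0.19 × 0.19 = 300.0632 kJ/m²/yr
Total at Eagle owl: 655.158 + 300.0632 = 955.2212 kJ/m²/yr

955.22 kJ/m²/yr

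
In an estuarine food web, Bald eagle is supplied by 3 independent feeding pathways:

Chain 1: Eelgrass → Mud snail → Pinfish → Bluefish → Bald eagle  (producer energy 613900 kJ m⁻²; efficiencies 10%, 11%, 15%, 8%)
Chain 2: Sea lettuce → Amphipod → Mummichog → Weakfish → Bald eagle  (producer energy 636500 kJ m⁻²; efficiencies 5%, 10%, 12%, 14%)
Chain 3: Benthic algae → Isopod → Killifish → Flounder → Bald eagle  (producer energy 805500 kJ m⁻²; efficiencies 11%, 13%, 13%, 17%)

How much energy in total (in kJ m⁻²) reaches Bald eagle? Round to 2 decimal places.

Chain 1: 613900 × 0.1 × 0.11 × 0.15 × 0.08 = 81.0348 kJ m⁻²
Chain 2: 636500 × 0.05 × 0.1 × 0.12 × 0.14 = 53.466 kJ m⁻²
Chain 3: 805500 × 0.11 × 0.13 × 0.13 × 0.17 = 254.562165 kJ m⁻²
Total at Bald eagle: 81.0348 + 53.466 + 254.562165 = 389.062965 kJ m⁻²

389.06 kJ m⁻²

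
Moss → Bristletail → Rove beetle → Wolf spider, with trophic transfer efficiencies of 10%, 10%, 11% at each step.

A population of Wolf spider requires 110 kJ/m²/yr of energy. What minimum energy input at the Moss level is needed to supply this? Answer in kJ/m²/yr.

Cumulative transfer efficiency: 0.1 × 0.1 × 0.11 = 0.0011
Moss energy = 110 / 0.0011 = 100000 kJ/m²/yr

100000 kJ/m²/yr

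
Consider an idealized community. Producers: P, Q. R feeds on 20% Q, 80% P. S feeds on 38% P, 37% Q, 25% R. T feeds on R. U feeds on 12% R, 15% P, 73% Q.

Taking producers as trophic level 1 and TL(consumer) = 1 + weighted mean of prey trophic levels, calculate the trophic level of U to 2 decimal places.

2.12

R: 1 + (0.2×1 + 0.8×1) = 2
S: 1 + (0.38×1 + 0.37×1 + 0.25×2) = 2.25
T: 1 + 2 = 3
U: 1 + (0.12×2 + 0.15×1 + 0.73×1) = 2.12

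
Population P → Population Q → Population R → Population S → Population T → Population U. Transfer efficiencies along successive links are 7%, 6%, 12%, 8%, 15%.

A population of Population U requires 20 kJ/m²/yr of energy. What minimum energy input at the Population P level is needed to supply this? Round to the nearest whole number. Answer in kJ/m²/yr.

Cumulative transfer efficiency: 0.07 × 0.06 × 0.12 × 0.08 × 0.15 = 0.000006048
Population P energy = 20 / 0.000006048 = 3306878 kJ/m²/yr

3306878 kJ/m²/yr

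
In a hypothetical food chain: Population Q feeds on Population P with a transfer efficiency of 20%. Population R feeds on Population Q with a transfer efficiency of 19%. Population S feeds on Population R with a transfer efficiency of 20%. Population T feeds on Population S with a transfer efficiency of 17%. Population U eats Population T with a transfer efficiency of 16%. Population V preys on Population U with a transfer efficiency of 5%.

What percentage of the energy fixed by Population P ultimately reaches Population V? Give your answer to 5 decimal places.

Product of link efficiencies: 0.2 × 0.19 × 0.2 × 0.17 × 0.16 × 0.05 = 0.000010336
As a percentage: 0.000010336 × 100 = 0.00103%

0.00103%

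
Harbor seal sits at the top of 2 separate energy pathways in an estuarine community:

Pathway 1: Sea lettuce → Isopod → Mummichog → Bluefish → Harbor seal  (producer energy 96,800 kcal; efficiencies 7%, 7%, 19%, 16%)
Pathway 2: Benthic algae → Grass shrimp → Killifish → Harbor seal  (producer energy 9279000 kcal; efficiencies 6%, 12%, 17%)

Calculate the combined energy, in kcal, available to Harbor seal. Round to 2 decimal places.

11371.92 kcal

Pathway 1: 96800 × 0.07 × 0.07 × 0.19 × 0.16 = 14.419328 kcal
Pathway 2: 9279000 × 0.06 × 0.12 × 0.17 = 11357.496 kcal
Total at Harbor seal: 14.419328 + 11357.496 = 11371.915328 kcal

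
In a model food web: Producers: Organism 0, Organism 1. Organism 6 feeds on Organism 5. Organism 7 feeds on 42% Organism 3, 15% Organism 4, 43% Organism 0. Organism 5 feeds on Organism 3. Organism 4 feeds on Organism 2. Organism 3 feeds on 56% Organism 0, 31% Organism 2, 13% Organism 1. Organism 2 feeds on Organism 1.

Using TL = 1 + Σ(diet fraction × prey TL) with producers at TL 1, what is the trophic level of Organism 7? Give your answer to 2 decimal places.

2.85

Organism 2: 1 + 1 = 2
Organism 3: 1 + (0.56×1 + 0.31×2 + 0.13×1) = 2.31
Organism 4: 1 + 2 = 3
Organism 5: 1 + 2.31 = 3.31
Organism 6: 1 + 3.31 = 4.31
Organism 7: 1 + (0.42×2.31 + 0.15×3 + 0.43×1) = 2.8502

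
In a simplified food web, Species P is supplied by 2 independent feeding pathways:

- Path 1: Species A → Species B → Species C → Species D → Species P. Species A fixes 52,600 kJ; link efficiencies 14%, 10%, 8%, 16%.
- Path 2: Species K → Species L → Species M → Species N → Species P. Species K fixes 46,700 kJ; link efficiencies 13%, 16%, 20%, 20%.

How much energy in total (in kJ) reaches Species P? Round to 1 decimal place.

48.3 kJ

Path 1: 52600 × 0.14 × 0.1 × 0.08 × 0.16 = 9.42592 kJ
Path 2: 46700 × 0.13 × 0.16 × 0.2 × 0.2 = 38.8544 kJ
Total at Species P: 9.42592 + 38.8544 = 48.28032 kJ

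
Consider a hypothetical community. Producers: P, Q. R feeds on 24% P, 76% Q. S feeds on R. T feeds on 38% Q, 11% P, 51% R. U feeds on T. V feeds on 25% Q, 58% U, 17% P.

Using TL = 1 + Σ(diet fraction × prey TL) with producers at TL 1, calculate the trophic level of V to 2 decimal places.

R: 1 + (0.24×1 + 0.76×1) = 2
S: 1 + 2 = 3
T: 1 + (0.38×1 + 0.11×1 + 0.51×2) = 2.51
U: 1 + 2.51 = 3.51
V: 1 + (0.25×1 + 0.58×3.51 + 0.17×1) = 3.4558

3.46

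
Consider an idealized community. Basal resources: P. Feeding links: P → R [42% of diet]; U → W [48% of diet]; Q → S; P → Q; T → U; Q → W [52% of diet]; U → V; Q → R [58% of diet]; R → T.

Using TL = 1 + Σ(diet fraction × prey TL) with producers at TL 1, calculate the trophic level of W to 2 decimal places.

4.24

Q: 1 + 1 = 2
R: 1 + (0.42×1 + 0.58×2) = 2.58
S: 1 + 2 = 3
T: 1 + 2.58 = 3.58
U: 1 + 3.58 = 4.58
V: 1 + 4.58 = 5.58
W: 1 + (0.48×4.58 + 0.52×2) = 4.2384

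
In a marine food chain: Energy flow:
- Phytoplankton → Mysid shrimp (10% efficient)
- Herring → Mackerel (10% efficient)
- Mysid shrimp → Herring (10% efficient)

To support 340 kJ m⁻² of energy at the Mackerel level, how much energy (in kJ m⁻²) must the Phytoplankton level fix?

340000 kJ m⁻²

Cumulative transfer efficiency: 0.1 × 0.1 × 0.1 = 0.001
Phytoplankton energy = 340 / 0.001 = 340000 kJ m⁻²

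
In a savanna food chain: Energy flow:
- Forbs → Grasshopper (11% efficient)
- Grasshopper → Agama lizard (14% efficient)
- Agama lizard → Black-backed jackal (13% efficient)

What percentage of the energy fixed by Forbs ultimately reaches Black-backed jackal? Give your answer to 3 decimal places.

Product of link efficiencies: 0.11 × 0.14 × 0.13 = 0.002002
As a percentage: 0.002002 × 100 = 0.200%

0.200%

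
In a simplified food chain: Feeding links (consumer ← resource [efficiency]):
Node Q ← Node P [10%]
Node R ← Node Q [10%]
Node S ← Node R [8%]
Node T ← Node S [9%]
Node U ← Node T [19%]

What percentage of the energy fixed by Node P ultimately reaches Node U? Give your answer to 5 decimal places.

0.00137%

Product of link efficiencies: 0.1 × 0.1 × 0.08 × 0.09 × 0.19 = 0.00001368
As a percentage: 0.00001368 × 100 = 0.00137%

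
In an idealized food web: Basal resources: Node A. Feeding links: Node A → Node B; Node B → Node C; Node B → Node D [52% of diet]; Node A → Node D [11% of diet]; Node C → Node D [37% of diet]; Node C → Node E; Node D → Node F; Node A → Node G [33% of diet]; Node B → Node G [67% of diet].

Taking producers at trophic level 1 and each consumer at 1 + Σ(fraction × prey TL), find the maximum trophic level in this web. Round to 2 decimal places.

Node B: 1 + 1 = 2
Node C: 1 + 2 = 3
Node D: 1 + (0.52×2 + 0.11×1 + 0.37×3) = 3.26
Node E: 1 + 3 = 4
Node F: 1 + 3.26 = 4.26
Node G: 1 + (0.33×1 + 0.67×2) = 2.67

4.26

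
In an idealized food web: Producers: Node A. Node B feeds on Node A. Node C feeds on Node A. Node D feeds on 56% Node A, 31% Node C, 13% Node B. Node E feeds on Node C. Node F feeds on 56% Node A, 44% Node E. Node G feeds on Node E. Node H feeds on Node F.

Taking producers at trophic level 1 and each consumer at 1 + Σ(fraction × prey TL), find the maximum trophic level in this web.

Node B: 1 + 1 = 2
Node C: 1 + 1 = 2
Node D: 1 + (0.56×1 + 0.31×2 + 0.13×2) = 2.44
Node E: 1 + 2 = 3
Node F: 1 + (0.56×1 + 0.44×3) = 2.88
Node G: 1 + 3 = 4
Node H: 1 + 2.88 = 3.88

4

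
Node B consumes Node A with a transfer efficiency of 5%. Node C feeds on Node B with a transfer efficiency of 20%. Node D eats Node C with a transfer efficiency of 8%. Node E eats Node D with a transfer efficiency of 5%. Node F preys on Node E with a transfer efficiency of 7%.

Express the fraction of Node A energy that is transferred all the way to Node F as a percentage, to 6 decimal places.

0.000280%

Product of link efficiencies: 0.05 × 0.2 × 0.08 × 0.05 × 0.07 = 0.0000028
As a percentage: 0.0000028 × 100 = 0.000280%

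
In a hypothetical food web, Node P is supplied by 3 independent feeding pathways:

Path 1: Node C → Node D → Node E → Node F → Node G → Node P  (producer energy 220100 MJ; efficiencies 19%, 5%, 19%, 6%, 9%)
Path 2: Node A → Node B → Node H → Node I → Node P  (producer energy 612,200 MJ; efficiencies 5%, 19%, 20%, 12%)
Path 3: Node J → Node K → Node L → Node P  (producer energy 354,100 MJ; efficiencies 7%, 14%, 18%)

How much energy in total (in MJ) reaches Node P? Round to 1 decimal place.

766.4 MJ

Path 1: 220100 × 0.19 × 0.05 × 0.19 × 0.06 × 0.09 = 2.1453147 MJ
Path 2: 612200 × 0.05 × 0.19 × 0.2 × 0.12 = 139.5816 MJ
Path 3: 354100 × 0.07 × 0.14 × 0.18 = 624.6324 MJ
Total at Node P: 2.1453147 + 139.5816 + 624.6324 = 766.3593147 MJ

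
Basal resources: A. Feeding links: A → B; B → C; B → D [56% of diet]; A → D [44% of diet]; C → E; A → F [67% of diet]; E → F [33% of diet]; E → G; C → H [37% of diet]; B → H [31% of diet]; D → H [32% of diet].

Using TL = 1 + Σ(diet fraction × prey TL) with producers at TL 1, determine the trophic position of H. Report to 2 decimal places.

B: 1 + 1 = 2
C: 1 + 2 = 3
D: 1 + (0.56×2 + 0.44×1) = 2.56
E: 1 + 3 = 4
F: 1 + (0.67×1 + 0.33×4) = 2.99
G: 1 + 4 = 5
H: 1 + (0.37×3 + 0.31×2 + 0.32×2.56) = 3.5492

3.55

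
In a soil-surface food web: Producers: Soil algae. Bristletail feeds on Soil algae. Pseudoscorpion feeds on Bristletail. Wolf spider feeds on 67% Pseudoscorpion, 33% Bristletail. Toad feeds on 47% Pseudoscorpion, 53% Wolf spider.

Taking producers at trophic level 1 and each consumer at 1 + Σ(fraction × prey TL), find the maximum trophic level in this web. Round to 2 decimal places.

Bristletail: 1 + 1 = 2
Pseudoscorpion: 1 + 2 = 3
Wolf spider: 1 + (0.67×3 + 0.33×2) = 3.67
Toad: 1 + (0.47×3 + 0.53×3.67) = 4.3551

4.36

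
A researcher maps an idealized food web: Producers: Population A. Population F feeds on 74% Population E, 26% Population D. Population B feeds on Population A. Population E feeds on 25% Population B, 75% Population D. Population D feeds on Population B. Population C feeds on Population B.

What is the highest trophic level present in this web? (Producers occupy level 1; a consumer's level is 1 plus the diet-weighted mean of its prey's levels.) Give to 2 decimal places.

Population B: 1 + 1 = 2
Population C: 1 + 2 = 3
Population D: 1 + 2 = 3
Population E: 1 + (0.25×2 + 0.75×3) = 3.75
Population F: 1 + (0.74×3.75 + 0.26×3) = 4.555

4.56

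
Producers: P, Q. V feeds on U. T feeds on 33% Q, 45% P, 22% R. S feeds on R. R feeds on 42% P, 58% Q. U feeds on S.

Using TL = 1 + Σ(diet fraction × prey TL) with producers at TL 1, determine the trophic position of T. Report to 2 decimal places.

R: 1 + (0.42×1 + 0.58×1) = 2
S: 1 + 2 = 3
T: 1 + (0.33×1 + 0.45×1 + 0.22×2) = 2.22
U: 1 + 3 = 4
V: 1 + 4 = 5

2.22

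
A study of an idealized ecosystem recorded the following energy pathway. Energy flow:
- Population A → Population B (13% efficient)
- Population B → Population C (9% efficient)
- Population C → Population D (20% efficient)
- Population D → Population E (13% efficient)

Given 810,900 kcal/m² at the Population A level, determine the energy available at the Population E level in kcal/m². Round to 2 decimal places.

246.68 kcal/m²

Population B: 810900 × 0.13 = 105417 kcal/m²
Population C: 105417 × 0.09 = 9487.53 kcal/m²
Population D: 9487.53 × 0.2 = 1897.506 kcal/m²
Population E: 1897.506 × 0.13 = 246.67578 kcal/m²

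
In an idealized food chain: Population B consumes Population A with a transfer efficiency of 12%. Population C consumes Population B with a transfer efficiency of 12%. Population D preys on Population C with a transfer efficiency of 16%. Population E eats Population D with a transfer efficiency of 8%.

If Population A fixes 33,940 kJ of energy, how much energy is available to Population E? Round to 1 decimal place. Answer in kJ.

Population B: 33940 × 0.12 = 4072.8 kJ
Population C: 4072.8 × 0.12 = 488.736 kJ
Population D: 488.736 × 0.16 = 78.19776 kJ
Population E: 78.19776 × 0.08 = 6.2558208 kJ

6.3 kJ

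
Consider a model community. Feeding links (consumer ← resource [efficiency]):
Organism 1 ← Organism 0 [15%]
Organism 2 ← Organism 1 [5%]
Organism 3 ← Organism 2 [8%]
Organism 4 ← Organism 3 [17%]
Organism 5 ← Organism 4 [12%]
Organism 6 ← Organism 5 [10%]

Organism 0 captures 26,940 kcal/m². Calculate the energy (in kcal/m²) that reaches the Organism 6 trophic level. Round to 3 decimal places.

Organism 1: 26940 × 0.15 = 4041 kcal/m²
Organism 2: 4041 × 0.05 = 202.05 kcal/m²
Organism 3: 202.05 × 0.08 = 16.164 kcal/m²
Organism 4: 16.164 × 0.17 = 2.74788 kcal/m²
Organism 5: 2.74788 × 0.12 = 0.3297456 kcal/m²
Organism 6: 0.3297456 × 0.1 = 0.03297456 kcal/m²

0.033 kcal/m²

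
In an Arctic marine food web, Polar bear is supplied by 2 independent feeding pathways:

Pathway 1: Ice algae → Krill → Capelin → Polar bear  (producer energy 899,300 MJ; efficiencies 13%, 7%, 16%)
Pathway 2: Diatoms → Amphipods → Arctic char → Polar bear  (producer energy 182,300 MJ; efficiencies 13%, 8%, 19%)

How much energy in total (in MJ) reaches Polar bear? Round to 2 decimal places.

1669.61 MJ

Pathway 1: 899300 × 0.13 × 0.07 × 0.16 = 1309.3808 MJ
Pathway 2: 182300 × 0.13 × 0.08 × 0.19 = 360.2248 MJ
Total at Polar bear: 1309.3808 + 360.2248 = 1669.6056 MJ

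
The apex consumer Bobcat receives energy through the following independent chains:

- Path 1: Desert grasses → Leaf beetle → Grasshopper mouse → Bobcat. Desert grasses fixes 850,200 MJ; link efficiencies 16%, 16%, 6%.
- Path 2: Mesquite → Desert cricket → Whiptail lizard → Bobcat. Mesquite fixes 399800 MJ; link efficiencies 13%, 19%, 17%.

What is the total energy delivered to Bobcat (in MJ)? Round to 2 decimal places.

Path 1: 850200 × 0.16 × 0.16 × 0.06 = 1305.9072 MJ
Path 2: 399800 × 0.13 × 0.19 × 0.17 = 1678.7602 MJ
Total at Bobcat: 1305.9072 + 1678.7602 = 2984.6674 MJ

2984.67 MJ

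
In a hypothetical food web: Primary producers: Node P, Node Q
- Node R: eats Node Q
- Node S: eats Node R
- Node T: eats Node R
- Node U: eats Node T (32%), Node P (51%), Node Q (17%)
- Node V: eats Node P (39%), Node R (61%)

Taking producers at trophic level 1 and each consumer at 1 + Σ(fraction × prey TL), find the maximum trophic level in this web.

3

Node R: 1 + 1 = 2
Node S: 1 + 2 = 3
Node T: 1 + 2 = 3
Node U: 1 + (0.32×3 + 0.51×1 + 0.17×1) = 2.64
Node V: 1 + (0.39×1 + 0.61×2) = 2.61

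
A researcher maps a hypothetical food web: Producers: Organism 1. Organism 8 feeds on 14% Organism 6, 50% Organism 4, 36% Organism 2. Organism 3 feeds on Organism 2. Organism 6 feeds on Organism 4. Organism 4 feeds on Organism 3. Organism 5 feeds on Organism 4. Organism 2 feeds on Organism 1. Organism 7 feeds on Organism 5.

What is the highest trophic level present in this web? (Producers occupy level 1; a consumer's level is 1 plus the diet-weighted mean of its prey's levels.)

6

Organism 2: 1 + 1 = 2
Organism 3: 1 + 2 = 3
Organism 4: 1 + 3 = 4
Organism 5: 1 + 4 = 5
Organism 6: 1 + 4 = 5
Organism 7: 1 + 5 = 6
Organism 8: 1 + (0.14×5 + 0.5×4 + 0.36×2) = 4.42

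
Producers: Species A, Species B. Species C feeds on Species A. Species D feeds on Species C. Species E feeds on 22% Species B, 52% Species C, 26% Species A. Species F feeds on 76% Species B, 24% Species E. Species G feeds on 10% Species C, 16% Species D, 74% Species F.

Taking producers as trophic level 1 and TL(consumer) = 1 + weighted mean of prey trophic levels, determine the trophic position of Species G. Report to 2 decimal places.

3.43

Species C: 1 + 1 = 2
Species D: 1 + 2 = 3
Species E: 1 + (0.22×1 + 0.52×2 + 0.26×1) = 2.52
Species F: 1 + (0.76×1 + 0.24×2.52) = 2.3648
Species G: 1 + (0.1×2 + 0.16×3 + 0.74×2.3648) = 3.429952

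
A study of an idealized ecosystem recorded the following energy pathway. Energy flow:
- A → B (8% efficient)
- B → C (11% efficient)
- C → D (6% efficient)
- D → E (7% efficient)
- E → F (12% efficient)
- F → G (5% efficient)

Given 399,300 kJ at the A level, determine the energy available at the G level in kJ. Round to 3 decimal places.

B: 399300 × 0.08 = 31944 kJ
C: 31944 × 0.11 = 3513.84 kJ
D: 3513.84 × 0.06 = 210.8304 kJ
E: 210.8304 × 0.07 = 14.758128 kJ
F: 14.758128 × 0.12 = 1.77097536 kJ
G: 1.77097536 × 0.05 = 0.088548768 kJ

0.089 kJ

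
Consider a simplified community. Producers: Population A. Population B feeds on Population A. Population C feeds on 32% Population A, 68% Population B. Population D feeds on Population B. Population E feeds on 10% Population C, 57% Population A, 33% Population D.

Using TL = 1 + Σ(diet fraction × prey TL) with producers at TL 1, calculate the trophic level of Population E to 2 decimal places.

Population B: 1 + 1 = 2
Population C: 1 + (0.32×1 + 0.68×2) = 2.68
Population D: 1 + 2 = 3
Population E: 1 + (0.1×2.68 + 0.57×1 + 0.33×3) = 2.828

2.83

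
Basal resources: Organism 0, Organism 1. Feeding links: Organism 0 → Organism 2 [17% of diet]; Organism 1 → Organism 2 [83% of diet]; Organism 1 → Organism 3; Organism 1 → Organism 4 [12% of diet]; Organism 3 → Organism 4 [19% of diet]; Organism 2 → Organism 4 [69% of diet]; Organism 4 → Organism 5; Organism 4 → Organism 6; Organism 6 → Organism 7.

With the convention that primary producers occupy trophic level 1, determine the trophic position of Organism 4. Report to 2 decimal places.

2.88

Organism 2: 1 + (0.17×1 + 0.83×1) = 2
Organism 3: 1 + 1 = 2
Organism 4: 1 + (0.12×1 + 0.19×2 + 0.69×2) = 2.88
Organism 5: 1 + 2.88 = 3.88
Organism 6: 1 + 2.88 = 3.88
Organism 7: 1 + 3.88 = 4.88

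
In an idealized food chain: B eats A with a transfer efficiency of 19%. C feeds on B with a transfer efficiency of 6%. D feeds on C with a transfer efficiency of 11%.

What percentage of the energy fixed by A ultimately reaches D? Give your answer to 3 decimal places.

0.125%

Product of link efficiencies: 0.19 × 0.06 × 0.11 = 0.001254
As a percentage: 0.001254 × 100 = 0.125%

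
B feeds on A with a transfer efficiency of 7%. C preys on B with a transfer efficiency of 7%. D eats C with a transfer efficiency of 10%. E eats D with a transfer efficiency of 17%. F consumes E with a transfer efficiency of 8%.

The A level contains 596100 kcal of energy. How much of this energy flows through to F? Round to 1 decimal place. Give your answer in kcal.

B: 596100 × 0.07 = 41727 kcal
C: 41727 × 0.07 = 2920.89 kcal
D: 2920.89 × 0.1 = 292.089 kcal
E: 292.089 × 0.17 = 49.65513 kcal
F: 49.65513 × 0.08 = 3.9724104 kcal

4.0 kcal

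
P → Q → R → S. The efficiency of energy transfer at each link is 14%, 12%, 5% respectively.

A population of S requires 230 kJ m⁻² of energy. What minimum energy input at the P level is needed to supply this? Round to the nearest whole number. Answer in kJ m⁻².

Cumulative transfer efficiency: 0.14 × 0.12 × 0.05 = 0.00084
P energy = 230 / 0.00084 = 273810 kJ m⁻²

273810 kJ m⁻²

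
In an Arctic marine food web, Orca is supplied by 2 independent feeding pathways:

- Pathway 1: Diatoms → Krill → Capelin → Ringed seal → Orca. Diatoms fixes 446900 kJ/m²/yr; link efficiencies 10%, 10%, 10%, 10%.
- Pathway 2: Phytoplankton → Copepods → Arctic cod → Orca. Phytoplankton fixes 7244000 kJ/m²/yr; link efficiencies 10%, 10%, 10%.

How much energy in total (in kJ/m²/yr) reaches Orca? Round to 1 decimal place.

Pathway 1: 446900 × 0.1 × 0.1 × 0.1 × 0.1 = 44.69 kJ/m²/yr
Pathway 2: 7244000 × 0.1 × 0.1 × 0.1 = 7244 kJ/m²/yr
Total at Orca: 44.69 + 7244 = 7288.69 kJ/m²/yr

7288.7 kJ/m²/yr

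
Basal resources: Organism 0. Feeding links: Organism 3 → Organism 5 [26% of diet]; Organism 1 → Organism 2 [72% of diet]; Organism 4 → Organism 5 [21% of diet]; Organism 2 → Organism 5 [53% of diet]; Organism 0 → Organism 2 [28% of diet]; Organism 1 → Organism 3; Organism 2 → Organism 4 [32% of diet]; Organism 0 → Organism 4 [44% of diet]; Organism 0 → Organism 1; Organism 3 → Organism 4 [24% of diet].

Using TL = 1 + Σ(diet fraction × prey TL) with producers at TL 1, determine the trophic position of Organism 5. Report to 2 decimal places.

Organism 1: 1 + 1 = 2
Organism 2: 1 + (0.28×1 + 0.72×2) = 2.72
Organism 3: 1 + 2 = 3
Organism 4: 1 + (0.32×2.72 + 0.44×1 + 0.24×3) = 3.0304
Organism 5: 1 + (0.26×3 + 0.53×2.72 + 0.21×3.0304) = 3.857984

3.86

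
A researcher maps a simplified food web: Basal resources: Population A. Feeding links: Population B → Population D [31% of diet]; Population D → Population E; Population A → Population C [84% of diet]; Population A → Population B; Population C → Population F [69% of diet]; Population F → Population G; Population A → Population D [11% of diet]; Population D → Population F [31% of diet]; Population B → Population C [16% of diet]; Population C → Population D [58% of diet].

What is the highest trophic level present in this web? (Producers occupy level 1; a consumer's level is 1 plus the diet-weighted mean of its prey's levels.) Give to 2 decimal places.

Population B: 1 + 1 = 2
Population C: 1 + (0.84×1 + 0.16×2) = 2.16
Population D: 1 + (0.58×2.16 + 0.31×2 + 0.11×1) = 2.9828
Population E: 1 + 2.9828 = 3.9828
Population F: 1 + (0.31×2.9828 + 0.69×2.16) = 3.415068
Population G: 1 + 3.415068 = 4.415068

4.42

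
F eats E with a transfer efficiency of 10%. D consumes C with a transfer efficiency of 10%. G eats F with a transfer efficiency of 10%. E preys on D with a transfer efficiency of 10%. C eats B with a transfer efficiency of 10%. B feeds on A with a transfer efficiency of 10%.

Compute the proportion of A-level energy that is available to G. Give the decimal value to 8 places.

0.00000100

Product of link efficiencies: 0.1 × 0.1 × 0.1 × 0.1 × 0.1 × 0.1 = 0.000001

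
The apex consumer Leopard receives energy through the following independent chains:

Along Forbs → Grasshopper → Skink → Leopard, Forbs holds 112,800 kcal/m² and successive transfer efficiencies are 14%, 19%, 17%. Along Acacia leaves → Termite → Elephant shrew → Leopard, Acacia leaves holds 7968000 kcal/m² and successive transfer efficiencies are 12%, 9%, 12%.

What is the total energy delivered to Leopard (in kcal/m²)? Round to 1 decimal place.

Via Forbs: 112800 × 0.14 × 0.19 × 0.17 = 510.0816 kcal/m²
Via Acacia leaves: 7968000 × 0.12 × 0.09 × 0.12 = 10326.528 kcal/m²
Total at Leopard: 510.0816 + 10326.528 = 10836.6096 kcal/m²

10836.6 kcal/m²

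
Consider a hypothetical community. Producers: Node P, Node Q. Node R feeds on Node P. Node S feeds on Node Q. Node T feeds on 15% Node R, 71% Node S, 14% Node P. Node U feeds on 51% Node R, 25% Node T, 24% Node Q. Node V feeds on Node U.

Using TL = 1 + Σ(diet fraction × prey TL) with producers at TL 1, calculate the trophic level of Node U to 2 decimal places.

Node R: 1 + 1 = 2
Node S: 1 + 1 = 2
Node T: 1 + (0.15×2 + 0.71×2 + 0.14×1) = 2.86
Node U: 1 + (0.51×2 + 0.25×2.86 + 0.24×1) = 2.975
Node V: 1 + 2.975 = 3.975

2.98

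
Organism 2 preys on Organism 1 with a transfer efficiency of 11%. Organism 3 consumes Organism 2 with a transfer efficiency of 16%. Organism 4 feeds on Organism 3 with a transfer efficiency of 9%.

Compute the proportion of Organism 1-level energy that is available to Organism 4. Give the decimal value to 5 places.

Product of link efficiencies: 0.11 × 0.16 × 0.09 = 0.001584

0.00158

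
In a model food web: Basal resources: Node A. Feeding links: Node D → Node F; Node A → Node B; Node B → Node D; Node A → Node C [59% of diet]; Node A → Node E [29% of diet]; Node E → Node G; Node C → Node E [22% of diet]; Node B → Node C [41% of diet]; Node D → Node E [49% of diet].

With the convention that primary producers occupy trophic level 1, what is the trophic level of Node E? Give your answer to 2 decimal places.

3.29

Node B: 1 + 1 = 2
Node C: 1 + (0.59×1 + 0.41×2) = 2.41
Node D: 1 + 2 = 3
Node E: 1 + (0.22×2.41 + 0.29×1 + 0.49×3) = 3.2902
Node F: 1 + 3 = 4
Node G: 1 + 3.2902 = 4.2902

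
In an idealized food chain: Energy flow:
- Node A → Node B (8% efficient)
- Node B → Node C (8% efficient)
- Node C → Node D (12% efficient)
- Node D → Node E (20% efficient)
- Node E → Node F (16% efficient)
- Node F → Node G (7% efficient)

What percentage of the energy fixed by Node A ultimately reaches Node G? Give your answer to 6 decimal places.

0.000172%

Product of link efficiencies: 0.08 × 0.08 × 0.12 × 0.2 × 0.16 × 0.07 = 0.00000172032
As a percentage: 0.00000172032 × 100 = 0.000172%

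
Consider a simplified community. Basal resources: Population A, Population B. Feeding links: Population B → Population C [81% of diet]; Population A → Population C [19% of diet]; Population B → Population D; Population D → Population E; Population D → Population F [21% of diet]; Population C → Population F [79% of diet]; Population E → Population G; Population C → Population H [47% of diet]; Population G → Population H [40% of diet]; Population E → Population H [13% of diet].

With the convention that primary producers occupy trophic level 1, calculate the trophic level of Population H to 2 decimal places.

Population C: 1 + (0.81×1 + 0.19×1) = 2
Population D: 1 + 1 = 2
Population E: 1 + 2 = 3
Population F: 1 + (0.21×2 + 0.79×2) = 3
Population G: 1 + 3 = 4
Population H: 1 + (0.47×2 + 0.4×4 + 0.13×3) = 3.93

3.93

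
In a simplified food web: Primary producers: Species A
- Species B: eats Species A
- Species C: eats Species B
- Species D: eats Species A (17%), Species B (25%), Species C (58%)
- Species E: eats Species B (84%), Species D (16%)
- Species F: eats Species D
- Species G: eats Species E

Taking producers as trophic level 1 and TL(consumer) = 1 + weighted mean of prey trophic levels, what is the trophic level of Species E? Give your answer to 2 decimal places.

3.23

Species B: 1 + 1 = 2
Species C: 1 + 2 = 3
Species D: 1 + (0.17×1 + 0.25×2 + 0.58×3) = 3.41
Species E: 1 + (0.84×2 + 0.16×3.41) = 3.2256
Species F: 1 + 3.41 = 4.41
Species G: 1 + 3.2256 = 4.2256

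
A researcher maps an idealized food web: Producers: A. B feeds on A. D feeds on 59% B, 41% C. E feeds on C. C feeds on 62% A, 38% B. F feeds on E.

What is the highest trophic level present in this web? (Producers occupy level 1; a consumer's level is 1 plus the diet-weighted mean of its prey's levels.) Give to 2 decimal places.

4.38

B: 1 + 1 = 2
C: 1 + (0.62×1 + 0.38×2) = 2.38
D: 1 + (0.59×2 + 0.41×2.38) = 3.1558
E: 1 + 2.38 = 3.38
F: 1 + 3.38 = 4.38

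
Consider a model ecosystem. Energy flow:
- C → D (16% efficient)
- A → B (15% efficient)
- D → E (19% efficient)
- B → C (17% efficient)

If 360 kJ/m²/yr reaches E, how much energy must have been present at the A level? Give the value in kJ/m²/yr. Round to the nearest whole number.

464396 kJ/m²/yr

Cumulative transfer efficiency: 0.15 × 0.17 × 0.16 × 0.19 = 0.0007752
A energy = 360 / 0.0007752 = 464396 kJ/m²/yr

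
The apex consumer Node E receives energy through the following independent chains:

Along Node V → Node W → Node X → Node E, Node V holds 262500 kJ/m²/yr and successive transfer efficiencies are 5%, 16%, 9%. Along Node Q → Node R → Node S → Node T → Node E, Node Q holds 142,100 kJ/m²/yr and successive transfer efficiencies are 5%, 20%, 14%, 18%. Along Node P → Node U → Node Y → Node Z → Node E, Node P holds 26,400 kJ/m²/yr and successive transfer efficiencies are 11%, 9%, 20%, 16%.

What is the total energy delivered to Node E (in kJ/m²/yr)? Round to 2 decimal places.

233.17 kJ/m²/yr

Via Node V: 262500 × 0.05 × 0.16 × 0.09 = 189 kJ/m²/yr
Via Node Q: 142100 × 0.05 × 0.2 × 0.14 × 0.18 = 35.8092 kJ/m²/yr
Via Node P: 26400 × 0.11 × 0.09 × 0.2 × 0.16 = 8.36352 kJ/m²/yr
Total at Node E: 189 + 35.8092 + 8.36352 = 233.17272 kJ/m²/yr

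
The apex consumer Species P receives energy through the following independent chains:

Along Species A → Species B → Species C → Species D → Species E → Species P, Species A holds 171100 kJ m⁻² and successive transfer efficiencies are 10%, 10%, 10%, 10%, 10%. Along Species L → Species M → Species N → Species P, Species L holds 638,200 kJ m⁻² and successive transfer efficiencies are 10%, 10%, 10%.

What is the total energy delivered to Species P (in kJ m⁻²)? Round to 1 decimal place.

639.9 kJ m⁻²

Via Species A: 171100 × 0.1 × 0.1 × 0.1 × 0.1 × 0.1 = 1.711 kJ m⁻²
Via Species L: 638200 × 0.1 × 0.1 × 0.1 = 638.2 kJ m⁻²
Total at Species P: 1.711 + 638.2 = 639.911 kJ m⁻²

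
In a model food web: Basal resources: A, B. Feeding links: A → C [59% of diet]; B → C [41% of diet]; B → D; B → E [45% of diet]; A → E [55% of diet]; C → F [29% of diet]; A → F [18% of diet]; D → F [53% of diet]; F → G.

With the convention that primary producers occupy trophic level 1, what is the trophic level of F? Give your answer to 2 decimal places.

C: 1 + (0.59×1 + 0.41×1) = 2
D: 1 + 1 = 2
E: 1 + (0.45×1 + 0.55×1) = 2
F: 1 + (0.29×2 + 0.18×1 + 0.53×2) = 2.82
G: 1 + 2.82 = 3.82

2.82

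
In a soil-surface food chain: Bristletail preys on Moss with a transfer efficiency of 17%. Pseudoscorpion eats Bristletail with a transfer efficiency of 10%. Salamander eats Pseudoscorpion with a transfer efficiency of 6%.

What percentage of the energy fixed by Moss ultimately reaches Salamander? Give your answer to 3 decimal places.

0.102%

Product of link efficiencies: 0.17 × 0.1 × 0.06 = 0.00102
As a percentage: 0.00102 × 100 = 0.102%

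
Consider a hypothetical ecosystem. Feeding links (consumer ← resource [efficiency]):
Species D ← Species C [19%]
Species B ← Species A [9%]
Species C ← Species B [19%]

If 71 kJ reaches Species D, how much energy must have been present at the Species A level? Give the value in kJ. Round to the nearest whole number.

Cumulative transfer efficiency: 0.09 × 0.19 × 0.19 = 0.003249
Species A energy = 71 / 0.003249 = 21853 kJ

21853 kJ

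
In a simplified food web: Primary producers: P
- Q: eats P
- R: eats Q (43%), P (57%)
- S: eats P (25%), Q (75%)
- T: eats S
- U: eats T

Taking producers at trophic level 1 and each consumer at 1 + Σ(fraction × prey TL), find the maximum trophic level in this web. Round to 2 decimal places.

4.75

Q: 1 + 1 = 2
R: 1 + (0.43×2 + 0.57×1) = 2.43
S: 1 + (0.25×1 + 0.75×2) = 2.75
T: 1 + 2.75 = 3.75
U: 1 + 3.75 = 4.75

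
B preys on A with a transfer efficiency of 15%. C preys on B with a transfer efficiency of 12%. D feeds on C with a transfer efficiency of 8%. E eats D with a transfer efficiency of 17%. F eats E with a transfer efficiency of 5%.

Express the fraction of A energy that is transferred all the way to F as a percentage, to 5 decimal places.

0.00122%

Product of link efficiencies: 0.15 × 0.12 × 0.08 × 0.17 × 0.05 = 0.00001224
As a percentage: 0.00001224 × 100 = 0.00122%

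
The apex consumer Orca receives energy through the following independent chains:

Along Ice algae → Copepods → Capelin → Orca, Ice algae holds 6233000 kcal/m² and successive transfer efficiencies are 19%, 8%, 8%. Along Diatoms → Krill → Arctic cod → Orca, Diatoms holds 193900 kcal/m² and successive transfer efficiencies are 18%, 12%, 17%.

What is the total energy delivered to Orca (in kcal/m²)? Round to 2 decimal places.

Via Ice algae: 6233000 × 0.19 × 0.08 × 0.08 = 7579.328 kcal/m²
Via Diatoms: 193900 × 0.18 × 0.12 × 0.17 = 712.0008 kcal/m²
Total at Orca: 7579.328 + 712.0008 = 8291.3288 kcal/m²

8291.33 kcal/m²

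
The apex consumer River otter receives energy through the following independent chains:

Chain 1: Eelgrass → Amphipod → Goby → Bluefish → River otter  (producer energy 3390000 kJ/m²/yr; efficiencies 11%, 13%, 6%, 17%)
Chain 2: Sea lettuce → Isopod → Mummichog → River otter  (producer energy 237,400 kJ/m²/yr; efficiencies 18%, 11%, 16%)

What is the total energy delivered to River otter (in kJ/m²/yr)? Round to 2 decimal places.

Chain 1: 3390000 × 0.11 × 0.13 × 0.06 × 0.17 = 494.4654 kJ/m²/yr
Chain 2: 237400 × 0.18 × 0.11 × 0.16 = 752.0832 kJ/m²/yr
Total at River otter: 494.4654 + 752.0832 = 1246.5486 kJ/m²/yr

1246.55 kJ/m²/yr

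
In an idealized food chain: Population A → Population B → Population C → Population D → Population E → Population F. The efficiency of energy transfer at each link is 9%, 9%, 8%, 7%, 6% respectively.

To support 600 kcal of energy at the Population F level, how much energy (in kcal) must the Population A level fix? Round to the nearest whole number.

220458554 kcal

Cumulative transfer efficiency: 0.09 × 0.09 × 0.08 × 0.07 × 0.06 = 0.0000027216
Population A energy = 600 / 0.0000027216 = 220458554 kcal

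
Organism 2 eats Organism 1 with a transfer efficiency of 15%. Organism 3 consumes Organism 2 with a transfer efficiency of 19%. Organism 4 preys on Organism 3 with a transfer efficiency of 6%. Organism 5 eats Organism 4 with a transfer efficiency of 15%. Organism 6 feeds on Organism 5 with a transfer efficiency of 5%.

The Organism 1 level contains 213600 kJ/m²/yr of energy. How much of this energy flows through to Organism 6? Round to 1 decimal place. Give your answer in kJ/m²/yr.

2.7 kJ/m²/yr

Organism 2: 213600 × 0.15 = 32040 kJ/m²/yr
Organism 3: 32040 × 0.19 = 6087.6 kJ/m²/yr
Organism 4: 6087.6 × 0.06 = 365.256 kJ/m²/yr
Organism 5: 365.256 × 0.15 = 54.7884 kJ/m²/yr
Organism 6: 54.7884 × 0.05 = 2.73942 kJ/m²/yr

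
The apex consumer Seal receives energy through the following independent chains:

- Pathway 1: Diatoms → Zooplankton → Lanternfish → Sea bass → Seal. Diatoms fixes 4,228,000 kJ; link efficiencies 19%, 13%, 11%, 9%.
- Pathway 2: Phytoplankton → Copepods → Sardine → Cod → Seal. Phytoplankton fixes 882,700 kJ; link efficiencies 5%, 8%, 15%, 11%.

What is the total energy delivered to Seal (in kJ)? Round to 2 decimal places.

1092.13 kJ

Pathway 1: 4228000 × 0.19 × 0.13 × 0.11 × 0.09 = 1033.87284 kJ
Pathway 2: 882700 × 0.05 × 0.08 × 0.15 × 0.11 = 58.2582 kJ
Total at Seal: 1033.87284 + 58.2582 = 1092.13104 kJ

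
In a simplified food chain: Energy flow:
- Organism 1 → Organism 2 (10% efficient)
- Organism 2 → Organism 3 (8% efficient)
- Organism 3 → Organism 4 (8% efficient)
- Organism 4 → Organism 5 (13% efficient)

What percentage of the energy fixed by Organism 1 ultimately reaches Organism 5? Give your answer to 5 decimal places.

0.00832%

Product of link efficiencies: 0.1 × 0.08 × 0.08 × 0.13 = 0.0000832
As a percentage: 0.0000832 × 100 = 0.00832%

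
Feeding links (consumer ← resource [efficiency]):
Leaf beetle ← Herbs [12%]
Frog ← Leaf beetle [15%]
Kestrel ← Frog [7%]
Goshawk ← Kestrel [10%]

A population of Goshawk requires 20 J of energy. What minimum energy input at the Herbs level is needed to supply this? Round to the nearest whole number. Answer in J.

Cumulative transfer efficiency: 0.12 × 0.15 × 0.07 × 0.1 = 0.000126
Herbs energy = 20 / 0.000126 = 158730 J

158730 J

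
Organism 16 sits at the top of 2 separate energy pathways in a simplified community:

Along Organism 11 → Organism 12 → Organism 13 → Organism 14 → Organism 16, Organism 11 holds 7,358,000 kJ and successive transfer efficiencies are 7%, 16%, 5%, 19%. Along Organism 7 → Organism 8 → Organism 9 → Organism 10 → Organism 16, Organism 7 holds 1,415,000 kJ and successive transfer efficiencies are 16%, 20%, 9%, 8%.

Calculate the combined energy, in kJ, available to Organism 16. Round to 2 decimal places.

1108.91 kJ

Via Organism 11: 7358000 × 0.07 × 0.16 × 0.05 × 0.19 = 782.8912 kJ
Via Organism 7: 1415000 × 0.16 × 0.2 × 0.09 × 0.08 = 326.016 kJ
Total at Organism 16: 782.8912 + 326.016 = 1108.9072 kJ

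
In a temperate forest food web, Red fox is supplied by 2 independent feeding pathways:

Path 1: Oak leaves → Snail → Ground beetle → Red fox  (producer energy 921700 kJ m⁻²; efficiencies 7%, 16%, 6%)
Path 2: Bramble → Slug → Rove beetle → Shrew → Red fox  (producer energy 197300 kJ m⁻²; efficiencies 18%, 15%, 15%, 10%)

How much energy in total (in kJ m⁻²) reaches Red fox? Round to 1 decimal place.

699.3 kJ m⁻²

Path 1: 921700 × 0.07 × 0.16 × 0.06 = 619.3824 kJ m⁻²
Path 2: 197300 × 0.18 × 0.15 × 0.15 × 0.1 = 79.9065 kJ m⁻²
Total at Red fox: 619.3824 + 79.9065 = 699.2889 kJ m⁻²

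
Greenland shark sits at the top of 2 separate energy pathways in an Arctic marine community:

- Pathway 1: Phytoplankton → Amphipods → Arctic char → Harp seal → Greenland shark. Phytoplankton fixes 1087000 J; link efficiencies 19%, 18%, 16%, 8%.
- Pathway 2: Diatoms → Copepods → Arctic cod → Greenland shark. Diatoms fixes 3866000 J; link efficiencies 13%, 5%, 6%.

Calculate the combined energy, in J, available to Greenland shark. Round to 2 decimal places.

1983.59 J

Pathway 1: 1087000 × 0.19 × 0.18 × 0.16 × 0.08 = 475.84512 J
Pathway 2: 3866000 × 0.13 × 0.05 × 0.06 = 1507.74 J
Total at Greenland shark: 475.84512 + 1507.74 = 1983.58512 J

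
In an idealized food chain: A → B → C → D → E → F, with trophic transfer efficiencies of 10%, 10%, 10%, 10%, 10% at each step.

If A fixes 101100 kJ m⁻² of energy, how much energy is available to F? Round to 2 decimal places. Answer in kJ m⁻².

1.01 kJ m⁻²

B: 101100 × 0.1 = 10110 kJ m⁻²
C: 10110 × 0.1 = 1011 kJ m⁻²
D: 1011 × 0.1 = 101.1 kJ m⁻²
E: 101.1 × 0.1 = 10.11 kJ m⁻²
F: 10.11 × 0.1 = 1.011 kJ m⁻²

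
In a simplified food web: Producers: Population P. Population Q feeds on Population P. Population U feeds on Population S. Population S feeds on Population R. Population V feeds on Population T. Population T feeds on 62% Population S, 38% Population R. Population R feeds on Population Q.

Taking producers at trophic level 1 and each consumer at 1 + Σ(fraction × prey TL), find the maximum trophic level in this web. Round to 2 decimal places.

Population Q: 1 + 1 = 2
Population R: 1 + 2 = 3
Population S: 1 + 3 = 4
Population T: 1 + (0.62×4 + 0.38×3) = 4.62
Population U: 1 + 4 = 5
Population V: 1 + 4.62 = 5.62

5.62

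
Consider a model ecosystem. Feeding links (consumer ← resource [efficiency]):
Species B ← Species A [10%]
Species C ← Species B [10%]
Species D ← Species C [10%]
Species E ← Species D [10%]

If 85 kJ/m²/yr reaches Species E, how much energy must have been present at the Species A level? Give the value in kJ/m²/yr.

Cumulative transfer efficiency: 0.1 × 0.1 × 0.1 × 0.1 = 0.0001
Species A energy = 85 / 0.0001 = 850000 kJ/m²/yr

850000 kJ/m²/yr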